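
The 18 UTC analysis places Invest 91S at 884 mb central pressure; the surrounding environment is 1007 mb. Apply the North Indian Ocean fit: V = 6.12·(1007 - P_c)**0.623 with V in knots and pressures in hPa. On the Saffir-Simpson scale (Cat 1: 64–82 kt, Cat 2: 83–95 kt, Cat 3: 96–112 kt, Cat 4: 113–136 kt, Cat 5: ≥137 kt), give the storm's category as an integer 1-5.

ΔP = 1007 − 884 = 123 mb.
V ≈ 6.12 × 123^0.623 = 6.12 × 20.05 ≈ 123 kt.
123 kt falls in the Category 4 band.

4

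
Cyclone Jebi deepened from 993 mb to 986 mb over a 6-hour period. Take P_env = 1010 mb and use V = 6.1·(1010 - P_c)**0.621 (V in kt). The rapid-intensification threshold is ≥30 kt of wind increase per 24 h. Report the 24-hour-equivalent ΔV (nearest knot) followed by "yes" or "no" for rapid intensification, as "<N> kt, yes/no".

V₁: ΔP = 17, V ≈ 6.1 × 17^0.621 ≈ 35.44 kt.
V₂: ΔP = 24, V ≈ 6.1 × 24^0.621 ≈ 43.90 kt.
ΔV over 6 h = 8.46 kt → 24 h equivalent = 8.46 × 24/6 ≈ 33.84 kt.
34 kt ≥ 30 kt ⇒ rapid intensification.

34 kt, yes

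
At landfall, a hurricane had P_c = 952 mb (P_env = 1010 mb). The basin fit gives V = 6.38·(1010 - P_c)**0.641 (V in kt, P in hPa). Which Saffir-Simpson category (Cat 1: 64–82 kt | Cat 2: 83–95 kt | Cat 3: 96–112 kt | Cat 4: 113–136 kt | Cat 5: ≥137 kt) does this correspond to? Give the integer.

ΔP = 1010 − 952 = 58 mb.
V ≈ 6.38 × 58^0.641 = 6.38 × 13.50 ≈ 86 kt.
86 kt falls in the Category 2 band.

2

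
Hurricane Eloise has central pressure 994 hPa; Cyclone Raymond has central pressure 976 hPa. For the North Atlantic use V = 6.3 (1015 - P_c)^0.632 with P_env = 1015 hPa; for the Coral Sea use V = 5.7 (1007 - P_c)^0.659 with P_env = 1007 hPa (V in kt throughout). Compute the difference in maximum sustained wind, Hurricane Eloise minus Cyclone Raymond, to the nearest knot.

-12 kt

Hurricane Eloise: ΔP = 21; V ≈ 6.3 × 21^0.632 ≈ 43.15 kt.
Cyclone Raymond: ΔP = 31; V ≈ 5.7 × 31^0.659 ≈ 54.79 kt.
Difference ≈ 43.15 − 54.79 = -11.64 → -12 kt.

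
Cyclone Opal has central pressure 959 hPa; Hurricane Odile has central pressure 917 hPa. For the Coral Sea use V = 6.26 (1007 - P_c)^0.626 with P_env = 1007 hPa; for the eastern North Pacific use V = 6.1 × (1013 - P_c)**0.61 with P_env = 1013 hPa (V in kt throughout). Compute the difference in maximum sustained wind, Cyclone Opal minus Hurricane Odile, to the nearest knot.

Cyclone Opal: ΔP = 48; V ≈ 6.26 × 48^0.626 ≈ 70.64 kt.
Hurricane Odile: ΔP = 96; V ≈ 6.1 × 96^0.61 ≈ 98.75 kt.
Difference ≈ 70.64 − 98.75 = -28.11 → -28 kt.

-28 kt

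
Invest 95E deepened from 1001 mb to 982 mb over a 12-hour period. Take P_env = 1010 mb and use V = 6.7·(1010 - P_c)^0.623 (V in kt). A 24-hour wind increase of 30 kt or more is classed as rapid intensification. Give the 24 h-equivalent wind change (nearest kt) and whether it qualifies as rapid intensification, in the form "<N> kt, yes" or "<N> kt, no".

54 kt, yes

V₁: ΔP = 9, V ≈ 6.7 × 9^0.623 ≈ 26.34 kt.
V₂: ΔP = 28, V ≈ 6.7 × 28^0.623 ≈ 53.41 kt.
ΔV over 12 h = 27.07 kt → 24 h equivalent = 27.07 × 24/12 ≈ 54.14 kt.
54 kt ≥ 30 kt ⇒ rapid intensification.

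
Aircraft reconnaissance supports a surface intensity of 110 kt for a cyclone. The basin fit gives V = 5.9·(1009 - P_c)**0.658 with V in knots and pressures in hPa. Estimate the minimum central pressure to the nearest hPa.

924 hPa

ΔP = (V / 5.9)^(1/0.658) = (110/5.9)^1.520.
110/5.9 = 18.644; 18.644^1.520 ≈ 85.29 hPa.
P_c = 1009 − 85.29 = 923.71 ≈ 924 hPa.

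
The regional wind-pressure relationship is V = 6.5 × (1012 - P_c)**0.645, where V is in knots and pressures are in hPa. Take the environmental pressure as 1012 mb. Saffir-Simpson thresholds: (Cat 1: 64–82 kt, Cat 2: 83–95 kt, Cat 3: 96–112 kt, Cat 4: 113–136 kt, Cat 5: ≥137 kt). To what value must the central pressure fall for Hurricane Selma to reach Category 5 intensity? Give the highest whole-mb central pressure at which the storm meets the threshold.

Category 5 begins at V = 137 kt.
Required ΔP = (137/6.5)^(1/0.645) = 21.077^1.550 ≈ 112.83 mb.
P_c ≤ 1012 − 112.83 = 899.17, so the highest integer P_c is 899 mb.

899 mb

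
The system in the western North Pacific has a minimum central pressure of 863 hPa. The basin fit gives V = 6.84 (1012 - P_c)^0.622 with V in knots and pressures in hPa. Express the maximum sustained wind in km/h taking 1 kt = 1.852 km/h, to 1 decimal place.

ΔP = 1012 − 863 = 149 hPa.
V ≈ 6.84 × 149^0.622 = 6.84 × 22.476 ≈ 153.737 kt.
153.737 × 1.852 ≈ 284.72 km/h → 284.7 km/h.

284.7 km/h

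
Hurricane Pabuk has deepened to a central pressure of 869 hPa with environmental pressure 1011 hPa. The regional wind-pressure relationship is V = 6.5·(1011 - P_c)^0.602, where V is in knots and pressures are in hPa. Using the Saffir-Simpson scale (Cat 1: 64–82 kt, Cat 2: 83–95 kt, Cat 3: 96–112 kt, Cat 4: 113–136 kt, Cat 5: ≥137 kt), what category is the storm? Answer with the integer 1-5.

4

ΔP = 1011 − 869 = 142 hPa.
V ≈ 6.5 × 142^0.602 = 6.5 × 19.76 ≈ 128 kt.
128 kt falls in the Category 4 band.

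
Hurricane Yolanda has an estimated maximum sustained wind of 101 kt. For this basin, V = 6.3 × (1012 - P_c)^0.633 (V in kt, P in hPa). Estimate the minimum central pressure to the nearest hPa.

ΔP = (V / 6.3)^(1/0.633) = (101/6.3)^1.580.
101/6.3 = 16.032; 16.032^1.580 ≈ 80.09 hPa.
P_c = 1012 − 80.09 = 931.91 ≈ 932 hPa.

932 hPa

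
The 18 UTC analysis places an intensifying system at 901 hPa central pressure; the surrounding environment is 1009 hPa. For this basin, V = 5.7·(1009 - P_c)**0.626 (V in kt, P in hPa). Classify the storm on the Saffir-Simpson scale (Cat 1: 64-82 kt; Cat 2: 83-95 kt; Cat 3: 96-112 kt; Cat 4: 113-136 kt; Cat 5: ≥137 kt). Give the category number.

ΔP = 1009 − 901 = 108 hPa.
V ≈ 5.7 × 108^0.626 = 5.7 × 18.75 ≈ 107 kt.
107 kt falls in the Category 3 band.

3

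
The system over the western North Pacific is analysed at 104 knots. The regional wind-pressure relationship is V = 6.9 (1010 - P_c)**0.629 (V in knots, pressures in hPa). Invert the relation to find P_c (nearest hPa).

ΔP = (V / 6.9)^(1/0.629) = (104/6.9)^1.590.
104/6.9 = 15.072; 15.072^1.590 ≈ 74.66 hPa.
P_c = 1010 − 74.66 = 935.34 ≈ 935 hPa.

935 hPa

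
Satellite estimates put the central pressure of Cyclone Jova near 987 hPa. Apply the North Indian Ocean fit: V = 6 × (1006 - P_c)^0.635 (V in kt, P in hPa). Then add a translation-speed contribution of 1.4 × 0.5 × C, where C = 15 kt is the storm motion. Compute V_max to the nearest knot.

ΔP = 1006 − 987 = 19 hPa.
19^0.635 ≈ 6.486.
V ≈ 6 × 6.486 ≈ 38.9 kt.
Translation term: 1.4 × 0.5 × 15 = 10.5 kt.
Corrected V ≈ 49.4 kt → 49 kt.

49 kt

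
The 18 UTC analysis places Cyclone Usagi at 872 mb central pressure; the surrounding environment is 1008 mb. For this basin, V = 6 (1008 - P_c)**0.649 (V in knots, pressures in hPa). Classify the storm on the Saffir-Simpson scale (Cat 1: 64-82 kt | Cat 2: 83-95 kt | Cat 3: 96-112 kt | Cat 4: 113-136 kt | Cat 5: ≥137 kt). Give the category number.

ΔP = 1008 − 872 = 136 mb.
V ≈ 6 × 136^0.649 = 6 × 24.25 ≈ 145 kt.
145 kt falls in the Category 5 band.

5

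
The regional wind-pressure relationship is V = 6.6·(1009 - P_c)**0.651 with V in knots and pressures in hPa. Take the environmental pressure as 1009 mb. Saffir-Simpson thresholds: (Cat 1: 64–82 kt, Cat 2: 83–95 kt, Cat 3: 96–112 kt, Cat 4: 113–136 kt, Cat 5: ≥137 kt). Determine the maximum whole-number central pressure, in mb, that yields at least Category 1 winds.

976 mb

Category 1 begins at V = 64 kt.
Required ΔP = (64/6.6)^(1/0.651) = 9.697^1.536 ≈ 32.78 mb.
P_c ≤ 1009 − 32.78 = 976.22, so the highest integer P_c is 976 mb.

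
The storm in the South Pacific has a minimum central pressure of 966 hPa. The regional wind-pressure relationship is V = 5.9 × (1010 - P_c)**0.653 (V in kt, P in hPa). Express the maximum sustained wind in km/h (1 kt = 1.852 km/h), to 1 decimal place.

129.3 km/h

ΔP = 1010 − 966 = 44 hPa.
V ≈ 5.9 × 44^0.653 = 5.9 × 11.835 ≈ 69.828 kt.
69.828 × 1.852 ≈ 129.32 km/h → 129.3 km/h.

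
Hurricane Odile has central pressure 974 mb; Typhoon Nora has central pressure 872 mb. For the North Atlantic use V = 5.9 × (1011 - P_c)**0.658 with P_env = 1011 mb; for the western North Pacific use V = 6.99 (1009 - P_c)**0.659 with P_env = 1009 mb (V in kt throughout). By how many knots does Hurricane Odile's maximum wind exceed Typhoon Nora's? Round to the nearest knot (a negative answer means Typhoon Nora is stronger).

Hurricane Odile: ΔP = 37; V ≈ 5.9 × 37^0.658 ≈ 63.49 kt.
Typhoon Nora: ΔP = 137; V ≈ 6.99 × 137^0.659 ≈ 178.89 kt.
Difference ≈ 63.49 − 178.89 = -115.40 → -115 kt.

-115 kt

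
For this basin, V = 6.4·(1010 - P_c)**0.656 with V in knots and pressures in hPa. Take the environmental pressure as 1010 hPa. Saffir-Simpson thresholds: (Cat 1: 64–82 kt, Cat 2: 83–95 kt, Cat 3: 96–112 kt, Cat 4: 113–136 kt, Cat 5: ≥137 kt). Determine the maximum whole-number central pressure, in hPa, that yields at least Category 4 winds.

930 hPa

Category 4 begins at V = 113 kt.
Required ΔP = (113/6.4)^(1/0.656) = 17.656^1.524 ≈ 79.57 hPa.
P_c ≤ 1010 − 79.57 = 930.43, so the highest integer P_c is 930 hPa.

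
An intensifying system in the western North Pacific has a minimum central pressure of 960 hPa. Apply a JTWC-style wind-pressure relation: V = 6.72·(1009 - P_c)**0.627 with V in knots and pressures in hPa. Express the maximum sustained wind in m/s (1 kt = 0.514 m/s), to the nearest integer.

ΔP = 1009 − 960 = 49 hPa.
V ≈ 6.72 × 49^0.627 = 6.72 × 11.475 ≈ 77.112 kt.
77.112 × 0.514 ≈ 39.64 m/s → 40 m/s.

40 m/s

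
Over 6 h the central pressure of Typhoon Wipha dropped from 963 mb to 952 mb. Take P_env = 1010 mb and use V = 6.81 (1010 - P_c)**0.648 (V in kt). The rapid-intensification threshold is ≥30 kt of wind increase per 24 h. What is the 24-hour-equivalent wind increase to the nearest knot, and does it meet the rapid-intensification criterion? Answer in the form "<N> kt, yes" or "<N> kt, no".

48 kt, yes

V₁: ΔP = 47, V ≈ 6.81 × 47^0.648 ≈ 82.54 kt.
V₂: ΔP = 58, V ≈ 6.81 × 58^0.648 ≈ 94.59 kt.
ΔV over 6 h = 12.05 kt → 24 h equivalent = 12.05 × 24/6 ≈ 48.20 kt.
48 kt ≥ 30 kt ⇒ rapid intensification.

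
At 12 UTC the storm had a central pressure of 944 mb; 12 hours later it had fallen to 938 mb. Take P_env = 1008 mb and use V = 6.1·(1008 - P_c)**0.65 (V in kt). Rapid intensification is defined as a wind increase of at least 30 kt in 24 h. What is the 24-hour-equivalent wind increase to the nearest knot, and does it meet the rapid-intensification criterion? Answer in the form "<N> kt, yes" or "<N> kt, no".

11 kt, no

V₁: ΔP = 64, V ≈ 6.1 × 64^0.65 ≈ 91.06 kt.
V₂: ΔP = 70, V ≈ 6.1 × 70^0.65 ≈ 96.53 kt.
ΔV over 12 h = 5.47 kt → 24 h equivalent = 5.47 × 24/12 ≈ 10.94 kt.
11 kt < 30 kt ⇒ not rapid intensification.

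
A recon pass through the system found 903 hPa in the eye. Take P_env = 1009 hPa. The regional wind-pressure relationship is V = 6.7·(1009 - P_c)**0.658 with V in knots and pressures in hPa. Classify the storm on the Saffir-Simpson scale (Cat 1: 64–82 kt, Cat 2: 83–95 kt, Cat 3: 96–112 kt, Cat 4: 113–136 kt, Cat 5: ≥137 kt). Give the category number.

5

ΔP = 1009 − 903 = 106 hPa.
V ≈ 6.7 × 106^0.658 = 6.7 × 21.51 ≈ 144 kt.
144 kt falls in the Category 5 band.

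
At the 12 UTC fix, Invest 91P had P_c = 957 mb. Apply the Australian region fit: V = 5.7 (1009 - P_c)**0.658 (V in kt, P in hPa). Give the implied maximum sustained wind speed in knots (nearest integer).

ΔP = 1009 − 957 = 52 mb.
52^0.658 ≈ 13.463.
V ≈ 5.7 × 13.463 ≈ 76.7 kt.

77 kt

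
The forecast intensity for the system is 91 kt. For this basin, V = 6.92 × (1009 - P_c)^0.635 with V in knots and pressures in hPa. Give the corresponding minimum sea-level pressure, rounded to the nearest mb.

ΔP = (V / 6.92)^(1/0.635) = (91/6.92)^1.575.
91/6.92 = 13.150; 13.150^1.575 ≈ 57.82 mb.
P_c = 1009 − 57.82 = 951.18 ≈ 951 mb.

951 mb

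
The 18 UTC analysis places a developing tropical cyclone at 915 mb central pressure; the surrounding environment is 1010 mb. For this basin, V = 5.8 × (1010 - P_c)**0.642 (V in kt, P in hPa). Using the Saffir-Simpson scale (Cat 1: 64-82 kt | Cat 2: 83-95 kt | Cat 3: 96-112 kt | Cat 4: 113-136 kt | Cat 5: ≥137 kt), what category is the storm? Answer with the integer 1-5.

ΔP = 1010 − 915 = 95 mb.
V ≈ 5.8 × 95^0.642 = 5.8 × 18.61 ≈ 108 kt.
108 kt falls in the Category 3 band.

3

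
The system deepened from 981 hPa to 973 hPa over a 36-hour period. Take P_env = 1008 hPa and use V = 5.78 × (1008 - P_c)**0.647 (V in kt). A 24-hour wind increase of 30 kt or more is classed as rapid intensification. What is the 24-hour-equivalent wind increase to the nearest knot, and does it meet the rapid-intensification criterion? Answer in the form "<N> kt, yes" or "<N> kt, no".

V₁: ΔP = 27, V ≈ 5.78 × 27^0.647 ≈ 48.76 kt.
V₂: ΔP = 35, V ≈ 5.78 × 35^0.647 ≈ 57.67 kt.
ΔV over 36 h = 8.91 kt → 24 h equivalent = 8.91 × 24/36 ≈ 5.94 kt.
6 kt < 30 kt ⇒ not rapid intensification.

6 kt, no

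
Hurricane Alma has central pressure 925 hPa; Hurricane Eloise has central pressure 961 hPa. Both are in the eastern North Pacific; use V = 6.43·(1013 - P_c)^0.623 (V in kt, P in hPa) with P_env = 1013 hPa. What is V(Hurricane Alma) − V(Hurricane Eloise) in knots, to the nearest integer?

29 kt

Hurricane Alma: ΔP = 88; V ≈ 6.43 × 88^0.623 ≈ 104.62 kt.
Hurricane Eloise: ΔP = 52; V ≈ 6.43 × 52^0.623 ≈ 75.38 kt.
Difference ≈ 104.62 − 75.38 = 29.24 → 29 kt.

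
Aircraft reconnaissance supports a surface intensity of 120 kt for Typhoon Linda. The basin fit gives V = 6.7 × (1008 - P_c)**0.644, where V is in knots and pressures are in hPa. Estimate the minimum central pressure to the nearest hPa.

920 hPa

ΔP = (V / 6.7)^(1/0.644) = (120/6.7)^1.553.
120/6.7 = 17.910; 17.910^1.553 ≈ 88.27 hPa.
P_c = 1008 − 88.27 = 919.73 ≈ 920 hPa.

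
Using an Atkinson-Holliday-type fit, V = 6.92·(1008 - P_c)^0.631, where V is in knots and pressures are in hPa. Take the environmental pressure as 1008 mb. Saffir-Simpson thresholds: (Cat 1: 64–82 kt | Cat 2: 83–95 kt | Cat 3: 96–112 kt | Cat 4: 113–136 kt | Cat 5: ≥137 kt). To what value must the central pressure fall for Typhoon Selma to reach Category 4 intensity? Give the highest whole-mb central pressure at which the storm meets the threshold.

924 mb

Category 4 begins at V = 113 kt.
Required ΔP = (113/6.92)^(1/0.631) = 16.329^1.585 ≈ 83.62 mb.
P_c ≤ 1008 − 83.62 = 924.38, so the highest integer P_c is 924 mb.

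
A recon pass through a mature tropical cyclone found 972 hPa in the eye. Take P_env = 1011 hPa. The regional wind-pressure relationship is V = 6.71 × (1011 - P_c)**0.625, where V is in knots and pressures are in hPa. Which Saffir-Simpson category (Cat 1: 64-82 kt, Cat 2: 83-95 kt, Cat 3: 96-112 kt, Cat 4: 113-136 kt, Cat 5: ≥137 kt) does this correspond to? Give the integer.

1

ΔP = 1011 − 972 = 39 hPa.
V ≈ 6.71 × 39^0.625 = 6.71 × 9.87 ≈ 66 kt.
66 kt falls in the Category 1 band.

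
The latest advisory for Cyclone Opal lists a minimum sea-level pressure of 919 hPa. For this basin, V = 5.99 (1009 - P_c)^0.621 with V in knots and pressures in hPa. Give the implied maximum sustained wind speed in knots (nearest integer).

ΔP = 1009 − 919 = 90 hPa.
90^0.621 ≈ 16.353.
V ≈ 5.99 × 16.353 ≈ 98.0 kt.

98 kt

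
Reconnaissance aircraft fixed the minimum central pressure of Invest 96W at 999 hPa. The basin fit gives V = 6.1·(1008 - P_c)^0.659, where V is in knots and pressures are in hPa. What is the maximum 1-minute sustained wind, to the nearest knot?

26 kt

ΔP = 1008 − 999 = 9 hPa.
9^0.659 ≈ 4.254.
V ≈ 6.1 × 4.254 ≈ 26.0 kt.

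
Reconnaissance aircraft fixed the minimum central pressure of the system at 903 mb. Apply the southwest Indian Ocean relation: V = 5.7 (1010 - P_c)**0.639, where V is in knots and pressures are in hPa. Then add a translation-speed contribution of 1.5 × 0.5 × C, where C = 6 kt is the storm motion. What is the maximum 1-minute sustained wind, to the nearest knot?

117 kt

ΔP = 1010 − 903 = 107 mb.
107^0.639 ≈ 19.805.
V ≈ 5.7 × 19.805 ≈ 112.9 kt.
Translation term: 1.5 × 0.5 × 6 = 4.5 kt.
Corrected V ≈ 117.4 kt → 117 kt.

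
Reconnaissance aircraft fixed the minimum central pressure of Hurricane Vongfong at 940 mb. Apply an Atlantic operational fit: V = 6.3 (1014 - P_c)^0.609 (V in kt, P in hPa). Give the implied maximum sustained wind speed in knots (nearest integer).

ΔP = 1014 − 940 = 74 mb.
74^0.609 ≈ 13.752.
V ≈ 6.3 × 13.752 ≈ 86.6 kt.

87 kt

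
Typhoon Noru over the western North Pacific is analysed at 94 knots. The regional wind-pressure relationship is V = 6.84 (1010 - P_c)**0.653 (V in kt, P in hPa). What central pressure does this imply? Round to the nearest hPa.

955 hPa

ΔP = (V / 6.84)^(1/0.653) = (94/6.84)^1.531.
94/6.84 = 13.743; 13.743^1.531 ≈ 55.31 hPa.
P_c = 1010 − 55.31 = 954.69 ≈ 955 hPa.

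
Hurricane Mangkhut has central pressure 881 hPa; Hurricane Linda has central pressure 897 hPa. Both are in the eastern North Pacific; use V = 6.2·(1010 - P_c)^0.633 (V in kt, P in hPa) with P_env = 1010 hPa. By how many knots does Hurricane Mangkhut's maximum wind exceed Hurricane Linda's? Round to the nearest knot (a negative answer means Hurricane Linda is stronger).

Hurricane Mangkhut: ΔP = 129; V ≈ 6.2 × 129^0.633 ≈ 134.40 kt.
Hurricane Linda: ΔP = 113; V ≈ 6.2 × 113^0.633 ≈ 123.59 kt.
Difference ≈ 134.40 − 123.59 = 10.81 → 11 kt.

11 kt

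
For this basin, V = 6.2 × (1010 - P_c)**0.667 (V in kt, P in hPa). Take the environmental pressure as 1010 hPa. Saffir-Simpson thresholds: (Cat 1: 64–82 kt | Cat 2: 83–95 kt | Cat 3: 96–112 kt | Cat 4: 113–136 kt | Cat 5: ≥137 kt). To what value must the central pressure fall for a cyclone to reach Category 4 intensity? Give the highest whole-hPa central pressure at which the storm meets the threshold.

932 hPa

Category 4 begins at V = 113 kt.
Required ΔP = (113/6.2)^(1/0.667) = 18.226^1.499 ≈ 77.64 hPa.
P_c ≤ 1010 − 77.64 = 932.36, so the highest integer P_c is 932 hPa.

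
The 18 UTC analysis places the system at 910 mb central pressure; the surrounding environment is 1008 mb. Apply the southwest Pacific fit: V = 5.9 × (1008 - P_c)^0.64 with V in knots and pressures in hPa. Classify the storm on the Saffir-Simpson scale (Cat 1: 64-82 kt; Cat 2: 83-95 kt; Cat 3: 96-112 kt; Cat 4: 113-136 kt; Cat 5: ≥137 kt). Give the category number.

ΔP = 1008 − 910 = 98 mb.
V ≈ 5.9 × 98^0.64 = 5.9 × 18.81 ≈ 111 kt.
111 kt falls in the Category 3 band.

3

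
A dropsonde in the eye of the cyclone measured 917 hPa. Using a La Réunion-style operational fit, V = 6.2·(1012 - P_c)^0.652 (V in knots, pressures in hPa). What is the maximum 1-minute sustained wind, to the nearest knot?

ΔP = 1012 − 917 = 95 hPa.
95^0.652 ≈ 19.475.
V ≈ 6.2 × 19.475 ≈ 120.7 kt.

121 kt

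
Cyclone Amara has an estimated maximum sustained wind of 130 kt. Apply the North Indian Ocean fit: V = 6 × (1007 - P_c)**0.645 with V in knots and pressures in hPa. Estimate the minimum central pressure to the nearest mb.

889 mb

ΔP = (V / 6)^(1/0.645) = (130/6)^1.550.
130/6 = 21.667; 21.667^1.550 ≈ 117.76 mb.
P_c = 1007 − 117.76 = 889.24 ≈ 889 mb.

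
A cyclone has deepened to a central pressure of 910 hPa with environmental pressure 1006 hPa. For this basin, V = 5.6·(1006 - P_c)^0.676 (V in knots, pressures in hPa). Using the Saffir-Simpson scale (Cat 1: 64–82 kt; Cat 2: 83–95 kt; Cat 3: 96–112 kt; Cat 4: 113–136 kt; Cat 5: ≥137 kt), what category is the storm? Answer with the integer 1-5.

4

ΔP = 1006 − 910 = 96 hPa.
V ≈ 5.6 × 96^0.676 = 5.6 × 21.88 ≈ 123 kt.
123 kt falls in the Category 4 band.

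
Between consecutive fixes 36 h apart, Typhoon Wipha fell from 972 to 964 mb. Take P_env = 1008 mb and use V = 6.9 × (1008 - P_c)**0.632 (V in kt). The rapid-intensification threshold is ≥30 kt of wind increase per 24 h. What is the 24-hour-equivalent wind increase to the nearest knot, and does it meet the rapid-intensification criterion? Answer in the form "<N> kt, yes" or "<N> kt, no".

V₁: ΔP = 36, V ≈ 6.9 × 36^0.632 ≈ 66.44 kt.
V₂: ΔP = 44, V ≈ 6.9 × 44^0.632 ≈ 75.42 kt.
ΔV over 36 h = 8.98 kt → 24 h equivalent = 8.98 × 24/36 ≈ 5.99 kt.
6 kt < 30 kt ⇒ not rapid intensification.

6 kt, no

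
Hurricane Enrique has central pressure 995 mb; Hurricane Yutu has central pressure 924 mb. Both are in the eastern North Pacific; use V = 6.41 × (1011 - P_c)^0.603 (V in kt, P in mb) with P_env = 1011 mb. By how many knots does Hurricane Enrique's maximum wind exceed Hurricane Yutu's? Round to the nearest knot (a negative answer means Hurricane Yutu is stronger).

Hurricane Enrique: ΔP = 16; V ≈ 6.41 × 16^0.603 ≈ 34.11 kt.
Hurricane Yutu: ΔP = 87; V ≈ 6.41 × 87^0.603 ≈ 94.71 kt.
Difference ≈ 34.11 − 94.71 = -60.60 → -61 kt.

-61 kt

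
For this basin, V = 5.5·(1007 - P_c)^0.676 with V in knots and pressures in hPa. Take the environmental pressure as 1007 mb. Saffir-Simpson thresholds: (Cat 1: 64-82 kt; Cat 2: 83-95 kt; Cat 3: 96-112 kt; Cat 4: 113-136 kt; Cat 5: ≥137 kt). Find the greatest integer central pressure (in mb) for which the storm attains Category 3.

Category 3 begins at V = 96 kt.
Required ΔP = (96/5.5)^(1/0.676) = 17.455^1.479 ≈ 68.73 mb.
P_c ≤ 1007 − 68.73 = 938.27, so the highest integer P_c is 938 mb.

938 mb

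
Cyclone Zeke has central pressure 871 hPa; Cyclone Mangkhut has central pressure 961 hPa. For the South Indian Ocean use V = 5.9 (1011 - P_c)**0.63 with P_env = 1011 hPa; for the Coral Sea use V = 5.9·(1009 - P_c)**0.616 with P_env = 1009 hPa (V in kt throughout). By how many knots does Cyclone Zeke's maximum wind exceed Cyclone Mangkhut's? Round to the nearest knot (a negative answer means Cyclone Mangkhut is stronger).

69 kt

Cyclone Zeke: ΔP = 140; V ≈ 5.9 × 140^0.63 ≈ 132.71 kt.
Cyclone Mangkhut: ΔP = 48; V ≈ 5.9 × 48^0.616 ≈ 64.05 kt.
Difference ≈ 132.71 − 64.05 = 68.66 → 69 kt.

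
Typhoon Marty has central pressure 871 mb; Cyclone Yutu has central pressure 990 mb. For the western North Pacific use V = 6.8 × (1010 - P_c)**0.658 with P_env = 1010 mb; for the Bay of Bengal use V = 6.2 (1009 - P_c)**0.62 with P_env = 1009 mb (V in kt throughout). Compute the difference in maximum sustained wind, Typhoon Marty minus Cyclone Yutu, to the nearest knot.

136 kt

Typhoon Marty: ΔP = 139; V ≈ 6.8 × 139^0.658 ≈ 174.83 kt.
Cyclone Yutu: ΔP = 19; V ≈ 6.2 × 19^0.62 ≈ 38.48 kt.
Difference ≈ 174.83 − 38.48 = 136.35 → 136 kt.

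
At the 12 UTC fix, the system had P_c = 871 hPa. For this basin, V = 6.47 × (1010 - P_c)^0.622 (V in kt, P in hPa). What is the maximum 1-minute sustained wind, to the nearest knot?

ΔP = 1010 − 871 = 139 hPa.
139^0.622 ≈ 21.526.
V ≈ 6.47 × 21.526 ≈ 139.3 kt.

139 kt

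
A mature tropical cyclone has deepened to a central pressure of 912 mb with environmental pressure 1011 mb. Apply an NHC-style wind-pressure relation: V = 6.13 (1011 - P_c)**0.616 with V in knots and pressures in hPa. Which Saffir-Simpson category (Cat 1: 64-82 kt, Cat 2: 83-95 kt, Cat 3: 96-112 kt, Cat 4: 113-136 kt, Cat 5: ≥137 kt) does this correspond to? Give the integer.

ΔP = 1011 − 912 = 99 mb.
V ≈ 6.13 × 99^0.616 = 6.13 × 16.96 ≈ 104 kt.
104 kt falls in the Category 3 band.

3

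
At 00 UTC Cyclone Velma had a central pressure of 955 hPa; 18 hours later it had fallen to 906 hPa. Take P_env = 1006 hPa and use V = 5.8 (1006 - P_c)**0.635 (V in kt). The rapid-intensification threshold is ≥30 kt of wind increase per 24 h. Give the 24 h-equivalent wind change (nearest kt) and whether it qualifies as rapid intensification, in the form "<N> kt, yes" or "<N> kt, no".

V₁: ΔP = 51, V ≈ 5.8 × 51^0.635 ≈ 70.43 kt.
V₂: ΔP = 100, V ≈ 5.8 × 100^0.635 ≈ 108.00 kt.
ΔV over 18 h = 37.57 kt → 24 h equivalent = 37.57 × 24/18 ≈ 50.09 kt.
50 kt ≥ 30 kt ⇒ rapid intensification.

50 kt, yes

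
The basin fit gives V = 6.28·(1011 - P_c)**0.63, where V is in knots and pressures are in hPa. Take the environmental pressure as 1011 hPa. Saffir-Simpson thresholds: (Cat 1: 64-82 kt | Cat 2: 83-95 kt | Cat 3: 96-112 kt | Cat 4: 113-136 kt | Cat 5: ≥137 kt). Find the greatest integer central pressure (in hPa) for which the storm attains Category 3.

Category 3 begins at V = 96 kt.
Required ΔP = (96/6.28)^(1/0.63) = 15.287^1.587 ≈ 75.83 hPa.
P_c ≤ 1011 − 75.83 = 935.17, so the highest integer P_c is 935 hPa.

935 hPa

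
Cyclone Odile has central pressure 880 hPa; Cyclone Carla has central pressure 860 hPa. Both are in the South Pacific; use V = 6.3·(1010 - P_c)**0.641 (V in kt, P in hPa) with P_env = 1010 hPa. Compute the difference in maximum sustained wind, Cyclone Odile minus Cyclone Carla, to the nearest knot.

Cyclone Odile: ΔP = 130; V ≈ 6.3 × 130^0.641 ≈ 142.68 kt.
Cyclone Carla: ΔP = 150; V ≈ 6.3 × 150^0.641 ≈ 156.39 kt.
Difference ≈ 142.68 − 156.39 = -13.71 → -14 kt.

-14 kt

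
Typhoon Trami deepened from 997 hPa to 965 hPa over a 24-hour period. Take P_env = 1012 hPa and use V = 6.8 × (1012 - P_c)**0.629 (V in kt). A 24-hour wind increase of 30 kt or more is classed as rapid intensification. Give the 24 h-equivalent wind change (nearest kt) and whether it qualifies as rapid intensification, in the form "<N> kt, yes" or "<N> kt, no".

V₁: ΔP = 15, V ≈ 6.8 × 15^0.629 ≈ 37.35 kt.
V₂: ΔP = 47, V ≈ 6.8 × 47^0.629 ≈ 76.61 kt.
ΔV over 24 h = 39.26 kt → 24 h equivalent = 39.26 × 24/24 ≈ 39.26 kt.
39 kt ≥ 30 kt ⇒ rapid intensification.

39 kt, yes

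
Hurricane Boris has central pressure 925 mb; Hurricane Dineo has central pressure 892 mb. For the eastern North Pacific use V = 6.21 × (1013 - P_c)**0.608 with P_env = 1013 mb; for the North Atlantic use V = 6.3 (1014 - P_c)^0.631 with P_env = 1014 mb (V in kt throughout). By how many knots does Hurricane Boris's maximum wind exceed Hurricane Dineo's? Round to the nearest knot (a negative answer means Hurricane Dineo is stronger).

Hurricane Boris: ΔP = 88; V ≈ 6.21 × 88^0.608 ≈ 94.48 kt.
Hurricane Dineo: ΔP = 122; V ≈ 6.3 × 122^0.631 ≈ 130.57 kt.
Difference ≈ 94.48 − 130.57 = -36.09 → -36 kt.

-36 kt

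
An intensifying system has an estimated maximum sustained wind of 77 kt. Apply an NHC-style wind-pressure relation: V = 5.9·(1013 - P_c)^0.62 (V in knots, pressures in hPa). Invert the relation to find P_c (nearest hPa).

ΔP = (V / 5.9)^(1/0.62) = (77/5.9)^1.613.
77/5.9 = 13.051; 13.051^1.613 ≈ 63.01 hPa.
P_c = 1013 − 63.01 = 949.99 ≈ 950 hPa.

950 hPa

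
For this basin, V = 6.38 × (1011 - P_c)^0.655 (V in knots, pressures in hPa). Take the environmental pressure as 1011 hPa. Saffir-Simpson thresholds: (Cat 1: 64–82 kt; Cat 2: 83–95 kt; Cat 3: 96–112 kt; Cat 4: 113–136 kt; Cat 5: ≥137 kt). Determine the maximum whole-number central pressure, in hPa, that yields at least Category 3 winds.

948 hPa

Category 3 begins at V = 96 kt.
Required ΔP = (96/6.38)^(1/0.655) = 15.047^1.527 ≈ 62.75 hPa.
P_c ≤ 1011 − 62.75 = 948.25, so the highest integer P_c is 948 hPa.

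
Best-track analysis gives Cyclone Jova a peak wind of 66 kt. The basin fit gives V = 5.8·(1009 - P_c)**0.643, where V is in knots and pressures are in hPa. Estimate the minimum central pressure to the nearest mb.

ΔP = (V / 5.8)^(1/0.643) = (66/5.8)^1.555.
66/5.8 = 11.379; 11.379^1.555 ≈ 43.90 mb.
P_c = 1009 − 43.90 = 965.10 ≈ 965 mb.

965 mb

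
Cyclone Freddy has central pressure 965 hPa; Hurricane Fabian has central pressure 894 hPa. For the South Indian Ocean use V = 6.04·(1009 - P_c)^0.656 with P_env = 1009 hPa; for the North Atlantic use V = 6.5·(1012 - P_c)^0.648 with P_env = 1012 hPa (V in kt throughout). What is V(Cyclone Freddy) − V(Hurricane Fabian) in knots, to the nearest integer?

Cyclone Freddy: ΔP = 44; V ≈ 6.04 × 44^0.656 ≈ 72.30 kt.
Hurricane Fabian: ΔP = 118; V ≈ 6.5 × 118^0.648 ≈ 143.05 kt.
Difference ≈ 72.30 − 143.05 = -70.75 → -71 kt.

-71 kt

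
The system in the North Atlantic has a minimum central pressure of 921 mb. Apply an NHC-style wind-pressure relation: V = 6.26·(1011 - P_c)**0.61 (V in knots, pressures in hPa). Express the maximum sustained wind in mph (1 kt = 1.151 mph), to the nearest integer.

112 mph

ΔP = 1011 − 921 = 90 mb.
V ≈ 6.26 × 90^0.61 = 6.26 × 15.563 ≈ 97.423 kt.
97.423 × 1.151 ≈ 112.13 mph → 112 mph.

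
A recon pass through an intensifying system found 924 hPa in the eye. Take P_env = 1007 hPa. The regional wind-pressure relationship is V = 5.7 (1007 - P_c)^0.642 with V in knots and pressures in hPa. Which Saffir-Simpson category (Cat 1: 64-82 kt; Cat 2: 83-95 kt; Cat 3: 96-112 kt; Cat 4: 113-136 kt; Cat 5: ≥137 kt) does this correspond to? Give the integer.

ΔP = 1007 − 924 = 83 hPa.
V ≈ 5.7 × 83^0.642 = 5.7 × 17.06 ≈ 97 kt.
97 kt falls in the Category 3 band.

3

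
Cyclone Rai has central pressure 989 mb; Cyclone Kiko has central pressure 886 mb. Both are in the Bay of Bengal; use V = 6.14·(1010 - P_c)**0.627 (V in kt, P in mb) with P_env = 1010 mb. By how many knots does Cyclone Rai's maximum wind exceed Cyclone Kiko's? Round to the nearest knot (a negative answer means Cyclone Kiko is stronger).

Cyclone Rai: ΔP = 21; V ≈ 6.14 × 21^0.627 ≈ 41.42 kt.
Cyclone Kiko: ΔP = 124; V ≈ 6.14 × 124^0.627 ≈ 126.11 kt.
Difference ≈ 41.42 − 126.11 = -84.69 → -85 kt.

-85 kt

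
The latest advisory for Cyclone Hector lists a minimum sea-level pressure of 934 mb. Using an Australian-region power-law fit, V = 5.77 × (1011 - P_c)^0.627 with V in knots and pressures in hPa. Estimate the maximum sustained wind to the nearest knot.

ΔP = 1011 − 934 = 77 mb.
77^0.627 ≈ 15.235.
V ≈ 5.77 × 15.235 ≈ 87.9 kt.

88 kt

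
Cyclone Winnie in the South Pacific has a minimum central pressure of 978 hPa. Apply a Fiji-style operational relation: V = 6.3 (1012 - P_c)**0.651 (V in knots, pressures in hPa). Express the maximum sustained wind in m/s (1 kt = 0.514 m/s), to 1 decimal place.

ΔP = 1012 − 978 = 34 hPa.
V ≈ 6.3 × 34^0.651 = 6.3 × 9.931 ≈ 62.565 kt.
62.565 × 0.514 ≈ 32.16 m/s → 32.2 m/s.

32.2 m/s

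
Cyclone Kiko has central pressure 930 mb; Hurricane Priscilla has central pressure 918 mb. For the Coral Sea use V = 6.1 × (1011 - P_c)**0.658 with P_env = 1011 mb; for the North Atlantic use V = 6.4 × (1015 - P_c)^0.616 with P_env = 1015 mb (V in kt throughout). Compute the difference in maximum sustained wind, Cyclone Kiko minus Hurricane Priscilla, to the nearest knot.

Cyclone Kiko: ΔP = 81; V ≈ 6.1 × 81^0.658 ≈ 109.93 kt.
Hurricane Priscilla: ΔP = 97; V ≈ 6.4 × 97^0.616 ≈ 107.16 kt.
Difference ≈ 109.93 − 107.16 = 2.77 → 3 kt.

3 kt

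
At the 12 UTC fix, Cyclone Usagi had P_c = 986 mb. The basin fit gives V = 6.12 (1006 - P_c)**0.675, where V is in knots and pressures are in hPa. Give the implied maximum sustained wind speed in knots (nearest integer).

ΔP = 1006 − 986 = 20 mb.
20^0.675 ≈ 7.554.
V ≈ 6.12 × 7.554 ≈ 46.2 kt.

46 kt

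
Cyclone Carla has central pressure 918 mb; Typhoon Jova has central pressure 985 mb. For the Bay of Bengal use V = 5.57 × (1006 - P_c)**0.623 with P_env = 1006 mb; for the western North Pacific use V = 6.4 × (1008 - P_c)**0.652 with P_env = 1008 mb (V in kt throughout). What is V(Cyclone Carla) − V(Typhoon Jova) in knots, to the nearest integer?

41 kt

Cyclone Carla: ΔP = 88; V ≈ 5.57 × 88^0.623 ≈ 90.63 kt.
Typhoon Jova: ΔP = 23; V ≈ 6.4 × 23^0.652 ≈ 49.43 kt.
Difference ≈ 90.63 − 49.43 = 41.20 → 41 kt.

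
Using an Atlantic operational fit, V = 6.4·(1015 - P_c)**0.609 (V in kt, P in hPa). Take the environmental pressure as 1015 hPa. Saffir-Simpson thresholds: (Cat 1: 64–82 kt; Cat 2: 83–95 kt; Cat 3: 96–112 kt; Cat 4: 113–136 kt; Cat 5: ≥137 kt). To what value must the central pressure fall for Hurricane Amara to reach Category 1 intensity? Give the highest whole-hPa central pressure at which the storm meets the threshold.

971 hPa

Category 1 begins at V = 64 kt.
Required ΔP = (64/6.4)^(1/0.609) = 10.000^1.642 ≈ 43.86 hPa.
P_c ≤ 1015 − 43.86 = 971.14, so the highest integer P_c is 971 hPa.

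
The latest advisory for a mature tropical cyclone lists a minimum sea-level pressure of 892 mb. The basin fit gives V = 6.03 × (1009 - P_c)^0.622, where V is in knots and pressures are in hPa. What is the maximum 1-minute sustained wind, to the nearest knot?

ΔP = 1009 − 892 = 117 mb.
117^0.622 ≈ 19.338.
V ≈ 6.03 × 19.338 ≈ 116.6 kt.

117 kt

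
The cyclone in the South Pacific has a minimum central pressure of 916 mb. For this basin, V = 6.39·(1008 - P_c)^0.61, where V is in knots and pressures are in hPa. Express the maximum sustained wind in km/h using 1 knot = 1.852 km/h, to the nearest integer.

ΔP = 1008 − 916 = 92 mb.
V ≈ 6.39 × 92^0.61 = 6.39 × 15.773 ≈ 100.789 kt.
100.789 × 1.852 ≈ 186.66 km/h → 187 km/h.

187 km/h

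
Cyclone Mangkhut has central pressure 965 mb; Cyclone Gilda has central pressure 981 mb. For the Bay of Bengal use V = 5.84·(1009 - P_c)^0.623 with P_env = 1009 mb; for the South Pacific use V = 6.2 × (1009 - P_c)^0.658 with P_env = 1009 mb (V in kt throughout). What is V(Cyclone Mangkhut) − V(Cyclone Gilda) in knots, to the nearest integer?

6 kt

Cyclone Mangkhut: ΔP = 44; V ≈ 5.84 × 44^0.623 ≈ 61.70 kt.
Cyclone Gilda: ΔP = 28; V ≈ 6.2 × 28^0.658 ≈ 55.54 kt.
Difference ≈ 61.70 − 55.54 = 6.16 → 6 kt.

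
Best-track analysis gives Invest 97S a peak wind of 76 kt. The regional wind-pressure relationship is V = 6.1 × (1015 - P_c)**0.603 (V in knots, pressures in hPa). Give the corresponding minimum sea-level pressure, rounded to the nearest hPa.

949 hPa

ΔP = (V / 6.1)^(1/0.603) = (76/6.1)^1.658.
76/6.1 = 12.459; 12.459^1.658 ≈ 65.57 hPa.
P_c = 1015 − 65.57 = 949.43 ≈ 949 hPa.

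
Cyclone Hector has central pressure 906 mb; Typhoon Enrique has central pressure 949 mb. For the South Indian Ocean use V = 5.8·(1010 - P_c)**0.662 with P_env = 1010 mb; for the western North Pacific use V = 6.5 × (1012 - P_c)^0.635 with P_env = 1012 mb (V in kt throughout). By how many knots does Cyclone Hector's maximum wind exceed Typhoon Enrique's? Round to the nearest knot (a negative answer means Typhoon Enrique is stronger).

35 kt

Cyclone Hector: ΔP = 104; V ≈ 5.8 × 104^0.662 ≈ 125.52 kt.
Typhoon Enrique: ΔP = 63; V ≈ 6.5 × 63^0.635 ≈ 90.26 kt.
Difference ≈ 125.52 − 90.26 = 35.26 → 35 kt.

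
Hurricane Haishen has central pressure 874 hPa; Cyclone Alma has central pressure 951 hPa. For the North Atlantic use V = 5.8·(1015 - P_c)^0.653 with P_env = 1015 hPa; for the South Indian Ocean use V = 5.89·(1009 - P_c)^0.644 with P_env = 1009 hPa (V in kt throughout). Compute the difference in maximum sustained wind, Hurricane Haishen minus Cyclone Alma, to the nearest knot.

66 kt

Hurricane Haishen: ΔP = 141; V ≈ 5.8 × 141^0.653 ≈ 146.85 kt.
Cyclone Alma: ΔP = 58; V ≈ 5.89 × 58^0.644 ≈ 80.49 kt.
Difference ≈ 146.85 − 80.49 = 66.36 → 66 kt.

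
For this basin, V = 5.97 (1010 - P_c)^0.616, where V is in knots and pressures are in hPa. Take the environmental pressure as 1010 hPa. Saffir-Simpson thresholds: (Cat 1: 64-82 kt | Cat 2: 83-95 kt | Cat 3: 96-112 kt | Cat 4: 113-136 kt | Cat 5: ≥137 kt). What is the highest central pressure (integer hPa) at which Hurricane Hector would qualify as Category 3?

919 hPa

Category 3 begins at V = 96 kt.
Required ΔP = (96/5.97)^(1/0.616) = 16.080^1.623 ≈ 90.84 hPa.
P_c ≤ 1010 − 90.84 = 919.16, so the highest integer P_c is 919 hPa.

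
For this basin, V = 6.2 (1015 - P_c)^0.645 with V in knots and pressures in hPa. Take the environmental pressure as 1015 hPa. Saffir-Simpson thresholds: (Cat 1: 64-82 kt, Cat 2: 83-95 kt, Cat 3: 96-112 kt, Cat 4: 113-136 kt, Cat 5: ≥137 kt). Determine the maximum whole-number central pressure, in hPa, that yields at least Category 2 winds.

959 hPa

Category 2 begins at V = 83 kt.
Required ΔP = (83/6.2)^(1/0.645) = 13.387^1.550 ≈ 55.82 hPa.
P_c ≤ 1015 − 55.82 = 959.18, so the highest integer P_c is 959 hPa.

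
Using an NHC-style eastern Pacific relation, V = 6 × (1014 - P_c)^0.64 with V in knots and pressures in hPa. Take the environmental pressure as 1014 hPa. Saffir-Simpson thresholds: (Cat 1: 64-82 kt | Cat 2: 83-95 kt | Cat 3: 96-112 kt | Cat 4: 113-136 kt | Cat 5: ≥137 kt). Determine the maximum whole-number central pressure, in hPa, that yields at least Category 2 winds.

953 hPa

Category 2 begins at V = 83 kt.
Required ΔP = (83/6)^(1/0.64) = 13.833^1.562 ≈ 60.63 hPa.
P_c ≤ 1014 − 60.63 = 953.37, so the highest integer P_c is 953 hPa.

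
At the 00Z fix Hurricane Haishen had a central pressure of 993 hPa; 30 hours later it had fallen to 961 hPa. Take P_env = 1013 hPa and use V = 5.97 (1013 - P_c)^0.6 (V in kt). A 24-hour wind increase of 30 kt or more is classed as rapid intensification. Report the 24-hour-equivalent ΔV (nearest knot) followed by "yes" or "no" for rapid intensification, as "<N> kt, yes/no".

22 kt, no

V₁: ΔP = 20, V ≈ 5.97 × 20^0.6 ≈ 36.02 kt.
V₂: ΔP = 52, V ≈ 5.97 × 52^0.6 ≈ 63.91 kt.
ΔV over 30 h = 27.89 kt → 24 h equivalent = 27.89 × 24/30 ≈ 22.31 kt.
22 kt < 30 kt ⇒ not rapid intensification.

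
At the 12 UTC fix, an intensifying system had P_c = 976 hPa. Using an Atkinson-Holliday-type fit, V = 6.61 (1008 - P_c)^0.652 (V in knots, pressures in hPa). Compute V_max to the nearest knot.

ΔP = 1008 − 976 = 32 hPa.
32^0.652 ≈ 9.580.
V ≈ 6.61 × 9.580 ≈ 63.3 kt.

63 kt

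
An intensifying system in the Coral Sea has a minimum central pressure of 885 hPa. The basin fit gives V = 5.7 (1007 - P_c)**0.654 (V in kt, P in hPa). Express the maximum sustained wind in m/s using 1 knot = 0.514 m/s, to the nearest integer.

68 m/s

ΔP = 1007 − 885 = 122 hPa.
V ≈ 5.7 × 122^0.654 = 5.7 × 23.146 ≈ 131.933 kt.
131.933 × 0.514 ≈ 67.81 m/s → 68 m/s.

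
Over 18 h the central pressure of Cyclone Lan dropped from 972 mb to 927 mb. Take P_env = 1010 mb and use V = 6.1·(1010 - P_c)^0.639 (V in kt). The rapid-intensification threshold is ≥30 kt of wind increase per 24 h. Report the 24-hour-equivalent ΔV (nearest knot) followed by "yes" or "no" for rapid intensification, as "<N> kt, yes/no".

V₁: ΔP = 38, V ≈ 6.1 × 38^0.639 ≈ 62.35 kt.
V₂: ΔP = 83, V ≈ 6.1 × 83^0.639 ≈ 102.71 kt.
ΔV over 18 h = 40.36 kt → 24 h equivalent = 40.36 × 24/18 ≈ 53.81 kt.
54 kt ≥ 30 kt ⇒ rapid intensification.

54 kt, yes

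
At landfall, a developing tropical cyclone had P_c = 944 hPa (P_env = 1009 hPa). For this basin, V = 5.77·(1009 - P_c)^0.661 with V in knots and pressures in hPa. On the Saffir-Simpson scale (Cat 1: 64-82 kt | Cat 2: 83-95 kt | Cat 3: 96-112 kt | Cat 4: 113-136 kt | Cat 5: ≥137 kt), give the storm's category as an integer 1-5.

2

ΔP = 1009 − 944 = 65 hPa.
V ≈ 5.77 × 65^0.661 = 5.77 × 15.79 ≈ 91 kt.
91 kt falls in the Category 2 band.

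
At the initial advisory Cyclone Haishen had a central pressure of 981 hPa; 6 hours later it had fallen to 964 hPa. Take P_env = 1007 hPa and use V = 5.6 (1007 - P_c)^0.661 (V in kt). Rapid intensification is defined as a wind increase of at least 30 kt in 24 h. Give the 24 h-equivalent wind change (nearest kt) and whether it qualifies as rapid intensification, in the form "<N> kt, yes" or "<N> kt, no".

V₁: ΔP = 26, V ≈ 5.6 × 26^0.661 ≈ 48.25 kt.
V₂: ΔP = 43, V ≈ 5.6 × 43^0.661 ≈ 67.28 kt.
ΔV over 6 h = 19.03 kt → 24 h equivalent = 19.03 × 24/6 ≈ 76.12 kt.
76 kt ≥ 30 kt ⇒ rapid intensification.

76 kt, yes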